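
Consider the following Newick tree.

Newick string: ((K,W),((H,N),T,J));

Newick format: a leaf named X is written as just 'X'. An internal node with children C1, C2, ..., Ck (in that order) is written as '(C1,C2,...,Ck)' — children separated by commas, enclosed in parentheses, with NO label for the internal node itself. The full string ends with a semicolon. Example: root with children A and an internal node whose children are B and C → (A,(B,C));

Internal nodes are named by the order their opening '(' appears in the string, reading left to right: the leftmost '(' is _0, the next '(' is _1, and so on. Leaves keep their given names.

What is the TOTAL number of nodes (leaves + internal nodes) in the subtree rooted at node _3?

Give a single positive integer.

Newick: ((K,W),((H,N),T,J));
Locate _3: it is the '(' at position 8 (the 4th '(' reading left to right).
Query: subtree rooted at _3
_3: subtree_size = 1 + 2
  H: subtree_size = 1 + 0
  N: subtree_size = 1 + 0
Total subtree size of _3: 3

Answer: 3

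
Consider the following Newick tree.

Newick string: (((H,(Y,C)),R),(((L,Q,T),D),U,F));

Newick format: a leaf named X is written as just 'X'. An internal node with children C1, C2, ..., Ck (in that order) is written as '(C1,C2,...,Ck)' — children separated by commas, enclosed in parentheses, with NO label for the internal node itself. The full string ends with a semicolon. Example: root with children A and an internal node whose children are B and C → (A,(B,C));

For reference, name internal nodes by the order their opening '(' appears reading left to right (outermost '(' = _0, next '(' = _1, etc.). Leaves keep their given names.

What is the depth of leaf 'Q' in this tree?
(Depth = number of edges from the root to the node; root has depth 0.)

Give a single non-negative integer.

Newick: (((H,(Y,C)),R),(((L,Q,T),D),U,F));
Naming internals by '(' encounter order: outermost '(' = _0, next = _1, ...
Query node: Q
Path from root: _0 -> _4 -> _5 -> _6 -> Q
Depth of Q: 4 (number of edges from root)

Answer: 4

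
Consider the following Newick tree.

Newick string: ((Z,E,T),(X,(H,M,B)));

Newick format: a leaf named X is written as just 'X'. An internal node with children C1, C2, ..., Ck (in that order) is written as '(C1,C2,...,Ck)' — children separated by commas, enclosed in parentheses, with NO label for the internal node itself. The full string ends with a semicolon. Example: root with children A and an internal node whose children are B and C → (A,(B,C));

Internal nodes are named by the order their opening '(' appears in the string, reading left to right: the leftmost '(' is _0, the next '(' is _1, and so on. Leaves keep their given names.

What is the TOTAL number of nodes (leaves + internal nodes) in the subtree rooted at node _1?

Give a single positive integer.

Newick: ((Z,E,T),(X,(H,M,B)));
Locate _1: it is the '(' at position 1 (the 2nd '(' reading left to right).
Query: subtree rooted at _1
_1: subtree_size = 1 + 3
  Z: subtree_size = 1 + 0
  E: subtree_size = 1 + 0
  T: subtree_size = 1 + 0
Total subtree size of _1: 4

Answer: 4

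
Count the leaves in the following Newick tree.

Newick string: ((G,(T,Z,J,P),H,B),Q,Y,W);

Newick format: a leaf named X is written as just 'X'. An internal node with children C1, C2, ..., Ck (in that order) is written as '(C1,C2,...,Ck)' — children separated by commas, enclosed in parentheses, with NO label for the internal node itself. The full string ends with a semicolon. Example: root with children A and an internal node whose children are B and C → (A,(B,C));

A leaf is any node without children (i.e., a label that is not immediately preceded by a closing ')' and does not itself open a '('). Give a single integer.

Newick: ((G,(T,Z,J,P),H,B),Q,Y,W);
Scan left-to-right; a leaf is any maximal label run not followed by '(':
  pos 2: leaf 'G' → count = 1
  pos 5: leaf 'T' → count = 2
  pos 7: leaf 'Z' → count = 3
  pos 9: leaf 'J' → count = 4
  pos 11: leaf 'P' → count = 5
  pos 14: leaf 'H' → count = 6
  pos 16: leaf 'B' → count = 7
  pos 19: leaf 'Q' → count = 8
  pos 21: leaf 'Y' → count = 9
  pos 23: leaf 'W' → count = 10
Total leaves: 10

Answer: 10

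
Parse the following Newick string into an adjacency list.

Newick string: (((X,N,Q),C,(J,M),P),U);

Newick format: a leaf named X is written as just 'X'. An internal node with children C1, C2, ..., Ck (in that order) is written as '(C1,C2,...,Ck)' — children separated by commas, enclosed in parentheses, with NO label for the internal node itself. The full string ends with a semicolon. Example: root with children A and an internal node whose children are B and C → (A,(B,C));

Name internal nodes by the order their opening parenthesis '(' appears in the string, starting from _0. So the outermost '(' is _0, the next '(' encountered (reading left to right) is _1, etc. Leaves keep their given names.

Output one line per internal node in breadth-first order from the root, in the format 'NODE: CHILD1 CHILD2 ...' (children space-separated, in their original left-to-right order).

Input: (((X,N,Q),C,(J,M),P),U);
Scanning left-to-right, naming '(' by encounter order:
  pos 0: '(' -> open internal node _0 (depth 1)
  pos 1: '(' -> open internal node _1 (depth 2)
  pos 2: '(' -> open internal node _2 (depth 3)
  pos 8: ')' -> close internal node _2 (now at depth 2)
  pos 12: '(' -> open internal node _3 (depth 3)
  pos 16: ')' -> close internal node _3 (now at depth 2)
  pos 19: ')' -> close internal node _1 (now at depth 1)
  pos 22: ')' -> close internal node _0 (now at depth 0)
Total internal nodes: 4
BFS adjacency from root:
  _0: _1 U
  _1: _2 C _3 P
  _2: X N Q
  _3: J M

Answer: _0: _1 U
_1: _2 C _3 P
_2: X N Q
_3: J M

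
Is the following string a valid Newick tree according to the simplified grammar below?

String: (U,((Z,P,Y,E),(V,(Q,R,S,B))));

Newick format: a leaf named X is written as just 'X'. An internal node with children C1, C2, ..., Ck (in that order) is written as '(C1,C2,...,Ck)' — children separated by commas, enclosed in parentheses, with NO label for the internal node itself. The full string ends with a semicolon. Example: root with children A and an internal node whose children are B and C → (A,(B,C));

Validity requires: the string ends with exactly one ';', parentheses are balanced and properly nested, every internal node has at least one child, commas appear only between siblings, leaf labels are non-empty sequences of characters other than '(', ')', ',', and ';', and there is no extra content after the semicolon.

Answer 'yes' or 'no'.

Answer: yes

Derivation:
Input: (U,((Z,P,Y,E),(V,(Q,R,S,B))));
Paren balance: 5 '(' vs 5 ')' OK
Ends with single ';': True
Full parse: OK
Valid: True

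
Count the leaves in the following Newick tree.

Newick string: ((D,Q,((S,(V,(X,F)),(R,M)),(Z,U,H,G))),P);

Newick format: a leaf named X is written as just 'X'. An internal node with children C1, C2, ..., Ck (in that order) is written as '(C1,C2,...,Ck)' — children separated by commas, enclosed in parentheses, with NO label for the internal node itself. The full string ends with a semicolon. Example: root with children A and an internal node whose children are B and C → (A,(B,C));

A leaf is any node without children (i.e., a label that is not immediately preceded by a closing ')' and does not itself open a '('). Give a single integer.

Answer: 13

Derivation:
Newick: ((D,Q,((S,(V,(X,F)),(R,M)),(Z,U,H,G))),P);
Scan left-to-right; a leaf is any maximal label run not followed by '(':
  pos 2: leaf 'D' → count = 1
  pos 4: leaf 'Q' → count = 2
  pos 8: leaf 'S' → count = 3
  pos 11: leaf 'V' → count = 4
  pos 14: leaf 'X' → count = 5
  pos 16: leaf 'F' → count = 6
  pos 21: leaf 'R' → count = 7
  pos 23: leaf 'M' → count = 8
  pos 28: leaf 'Z' → count = 9
  pos 30: leaf 'U' → count = 10
  pos 32: leaf 'H' → count = 11
  pos 34: leaf 'G' → count = 12
  pos 39: leaf 'P' → count = 13
Total leaves: 13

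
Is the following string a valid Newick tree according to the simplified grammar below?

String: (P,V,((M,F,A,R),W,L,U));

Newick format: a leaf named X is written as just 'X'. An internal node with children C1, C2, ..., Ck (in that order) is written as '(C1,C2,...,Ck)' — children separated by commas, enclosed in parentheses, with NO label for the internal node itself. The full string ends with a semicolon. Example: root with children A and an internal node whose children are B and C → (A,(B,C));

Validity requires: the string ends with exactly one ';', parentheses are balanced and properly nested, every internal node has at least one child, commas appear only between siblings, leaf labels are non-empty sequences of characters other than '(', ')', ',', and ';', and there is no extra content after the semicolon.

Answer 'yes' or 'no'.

Input: (P,V,((M,F,A,R),W,L,U));
Paren balance: 3 '(' vs 3 ')' OK
Ends with single ';': True
Full parse: OK
Valid: True

Answer: yes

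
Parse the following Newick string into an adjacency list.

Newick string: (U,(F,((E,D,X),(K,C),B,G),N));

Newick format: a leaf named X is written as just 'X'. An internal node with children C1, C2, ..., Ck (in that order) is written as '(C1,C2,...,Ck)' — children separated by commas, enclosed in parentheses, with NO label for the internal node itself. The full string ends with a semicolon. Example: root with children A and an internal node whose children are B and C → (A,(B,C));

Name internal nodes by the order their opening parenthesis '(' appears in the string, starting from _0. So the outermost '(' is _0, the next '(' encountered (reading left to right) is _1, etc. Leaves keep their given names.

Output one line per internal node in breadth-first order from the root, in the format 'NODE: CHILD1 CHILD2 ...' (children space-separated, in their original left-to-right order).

Answer: _0: U _1
_1: F _2 N
_2: _3 _4 B G
_3: E D X
_4: K C

Derivation:
Input: (U,(F,((E,D,X),(K,C),B,G),N));
Scanning left-to-right, naming '(' by encounter order:
  pos 0: '(' -> open internal node _0 (depth 1)
  pos 3: '(' -> open internal node _1 (depth 2)
  pos 6: '(' -> open internal node _2 (depth 3)
  pos 7: '(' -> open internal node _3 (depth 4)
  pos 13: ')' -> close internal node _3 (now at depth 3)
  pos 15: '(' -> open internal node _4 (depth 4)
  pos 19: ')' -> close internal node _4 (now at depth 3)
  pos 24: ')' -> close internal node _2 (now at depth 2)
  pos 27: ')' -> close internal node _1 (now at depth 1)
  pos 28: ')' -> close internal node _0 (now at depth 0)
Total internal nodes: 5
BFS adjacency from root:
  _0: U _1
  _1: F _2 N
  _2: _3 _4 B G
  _3: E D X
  _4: K C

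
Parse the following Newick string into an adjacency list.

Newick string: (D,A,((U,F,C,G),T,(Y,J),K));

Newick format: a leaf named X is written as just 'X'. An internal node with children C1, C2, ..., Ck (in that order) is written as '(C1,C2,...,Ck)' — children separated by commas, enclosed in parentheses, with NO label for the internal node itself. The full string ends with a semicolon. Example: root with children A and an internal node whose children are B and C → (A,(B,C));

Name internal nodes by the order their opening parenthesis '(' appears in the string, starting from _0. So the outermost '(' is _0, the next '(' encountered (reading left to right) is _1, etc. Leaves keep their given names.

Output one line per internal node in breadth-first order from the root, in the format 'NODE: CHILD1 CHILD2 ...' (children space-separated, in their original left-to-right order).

Input: (D,A,((U,F,C,G),T,(Y,J),K));
Scanning left-to-right, naming '(' by encounter order:
  pos 0: '(' -> open internal node _0 (depth 1)
  pos 5: '(' -> open internal node _1 (depth 2)
  pos 6: '(' -> open internal node _2 (depth 3)
  pos 14: ')' -> close internal node _2 (now at depth 2)
  pos 18: '(' -> open internal node _3 (depth 3)
  pos 22: ')' -> close internal node _3 (now at depth 2)
  pos 25: ')' -> close internal node _1 (now at depth 1)
  pos 26: ')' -> close internal node _0 (now at depth 0)
Total internal nodes: 4
BFS adjacency from root:
  _0: D A _1
  _1: _2 T _3 K
  _2: U F C G
  _3: Y J

Answer: _0: D A _1
_1: _2 T _3 K
_2: U F C G
_3: Y J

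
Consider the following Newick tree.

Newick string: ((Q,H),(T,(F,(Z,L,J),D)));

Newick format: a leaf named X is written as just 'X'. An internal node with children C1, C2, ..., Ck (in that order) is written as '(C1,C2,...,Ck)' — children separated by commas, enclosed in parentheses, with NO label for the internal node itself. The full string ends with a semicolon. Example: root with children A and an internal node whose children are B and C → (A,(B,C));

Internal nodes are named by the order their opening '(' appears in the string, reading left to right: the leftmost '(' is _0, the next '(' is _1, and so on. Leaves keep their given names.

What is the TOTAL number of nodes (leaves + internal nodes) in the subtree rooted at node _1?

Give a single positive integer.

Newick: ((Q,H),(T,(F,(Z,L,J),D)));
Locate _1: it is the '(' at position 1 (the 2nd '(' reading left to right).
Query: subtree rooted at _1
_1: subtree_size = 1 + 2
  Q: subtree_size = 1 + 0
  H: subtree_size = 1 + 0
Total subtree size of _1: 3

Answer: 3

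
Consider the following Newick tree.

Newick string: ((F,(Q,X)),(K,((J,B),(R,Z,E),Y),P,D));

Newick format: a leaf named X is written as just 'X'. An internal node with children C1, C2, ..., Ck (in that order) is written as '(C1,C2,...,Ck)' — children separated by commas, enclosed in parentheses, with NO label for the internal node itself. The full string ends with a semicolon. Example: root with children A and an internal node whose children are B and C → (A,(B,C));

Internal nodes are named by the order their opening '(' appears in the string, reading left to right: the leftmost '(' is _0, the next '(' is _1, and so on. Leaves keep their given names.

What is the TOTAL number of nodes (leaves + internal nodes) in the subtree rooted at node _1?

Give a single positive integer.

Newick: ((F,(Q,X)),(K,((J,B),(R,Z,E),Y),P,D));
Locate _1: it is the '(' at position 1 (the 2nd '(' reading left to right).
Query: subtree rooted at _1
_1: subtree_size = 1 + 4
  F: subtree_size = 1 + 0
  _2: subtree_size = 1 + 2
    Q: subtree_size = 1 + 0
    X: subtree_size = 1 + 0
Total subtree size of _1: 5

Answer: 5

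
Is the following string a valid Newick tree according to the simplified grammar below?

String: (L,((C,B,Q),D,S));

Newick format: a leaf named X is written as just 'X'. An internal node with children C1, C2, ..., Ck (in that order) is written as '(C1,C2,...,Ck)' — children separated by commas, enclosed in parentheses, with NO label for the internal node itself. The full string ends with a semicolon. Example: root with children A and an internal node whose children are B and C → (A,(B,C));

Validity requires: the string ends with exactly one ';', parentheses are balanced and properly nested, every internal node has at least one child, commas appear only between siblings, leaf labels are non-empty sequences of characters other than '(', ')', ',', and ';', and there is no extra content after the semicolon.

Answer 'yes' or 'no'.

Answer: yes

Derivation:
Input: (L,((C,B,Q),D,S));
Paren balance: 3 '(' vs 3 ')' OK
Ends with single ';': True
Full parse: OK
Valid: True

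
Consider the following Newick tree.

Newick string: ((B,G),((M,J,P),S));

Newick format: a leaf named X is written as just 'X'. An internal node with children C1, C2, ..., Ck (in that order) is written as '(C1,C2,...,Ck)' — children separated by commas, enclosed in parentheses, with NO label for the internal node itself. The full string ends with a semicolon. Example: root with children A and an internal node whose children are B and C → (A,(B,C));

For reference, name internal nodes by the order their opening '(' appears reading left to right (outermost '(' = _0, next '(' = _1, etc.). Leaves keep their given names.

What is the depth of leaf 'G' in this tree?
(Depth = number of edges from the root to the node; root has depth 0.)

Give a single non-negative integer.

Answer: 2

Derivation:
Newick: ((B,G),((M,J,P),S));
Naming internals by '(' encounter order: outermost '(' = _0, next = _1, ...
Query node: G
Path from root: _0 -> _1 -> G
Depth of G: 2 (number of edges from root)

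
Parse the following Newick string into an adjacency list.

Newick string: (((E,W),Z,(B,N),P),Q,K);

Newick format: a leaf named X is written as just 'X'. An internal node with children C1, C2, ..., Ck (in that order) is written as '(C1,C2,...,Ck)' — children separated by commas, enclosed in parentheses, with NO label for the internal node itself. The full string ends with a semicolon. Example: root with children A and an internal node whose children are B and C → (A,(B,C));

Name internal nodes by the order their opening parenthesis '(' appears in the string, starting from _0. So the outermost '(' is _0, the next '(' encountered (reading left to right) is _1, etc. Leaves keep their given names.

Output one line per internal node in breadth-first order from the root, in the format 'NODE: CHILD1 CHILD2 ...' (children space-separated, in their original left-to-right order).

Answer: _0: _1 Q K
_1: _2 Z _3 P
_2: E W
_3: B N

Derivation:
Input: (((E,W),Z,(B,N),P),Q,K);
Scanning left-to-right, naming '(' by encounter order:
  pos 0: '(' -> open internal node _0 (depth 1)
  pos 1: '(' -> open internal node _1 (depth 2)
  pos 2: '(' -> open internal node _2 (depth 3)
  pos 6: ')' -> close internal node _2 (now at depth 2)
  pos 10: '(' -> open internal node _3 (depth 3)
  pos 14: ')' -> close internal node _3 (now at depth 2)
  pos 17: ')' -> close internal node _1 (now at depth 1)
  pos 22: ')' -> close internal node _0 (now at depth 0)
Total internal nodes: 4
BFS adjacency from root:
  _0: _1 Q K
  _1: _2 Z _3 P
  _2: E W
  _3: B N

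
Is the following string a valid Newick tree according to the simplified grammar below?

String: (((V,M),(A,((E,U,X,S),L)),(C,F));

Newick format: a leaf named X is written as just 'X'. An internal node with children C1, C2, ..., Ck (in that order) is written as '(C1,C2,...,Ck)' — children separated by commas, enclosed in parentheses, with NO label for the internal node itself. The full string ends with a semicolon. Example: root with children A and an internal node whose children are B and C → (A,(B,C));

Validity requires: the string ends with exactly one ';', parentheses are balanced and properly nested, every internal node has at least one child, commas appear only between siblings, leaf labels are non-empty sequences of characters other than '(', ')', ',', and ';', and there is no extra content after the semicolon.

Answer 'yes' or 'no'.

Answer: no

Derivation:
Input: (((V,M),(A,((E,U,X,S),L)),(C,F));
Paren balance: 7 '(' vs 6 ')' MISMATCH
Ends with single ';': True
Full parse: FAILS (expected , or ) at pos 32)
Valid: False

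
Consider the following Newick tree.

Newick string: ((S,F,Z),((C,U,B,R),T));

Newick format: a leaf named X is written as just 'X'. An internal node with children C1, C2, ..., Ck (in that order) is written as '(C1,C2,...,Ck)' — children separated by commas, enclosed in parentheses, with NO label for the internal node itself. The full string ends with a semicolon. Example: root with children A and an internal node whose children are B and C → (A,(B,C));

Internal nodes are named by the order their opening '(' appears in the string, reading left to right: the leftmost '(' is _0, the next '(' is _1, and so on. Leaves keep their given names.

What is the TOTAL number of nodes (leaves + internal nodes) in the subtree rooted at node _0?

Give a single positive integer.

Newick: ((S,F,Z),((C,U,B,R),T));
Locate _0: it is the '(' at position 0 (the 1st '(' reading left to right).
Query: subtree rooted at _0
_0: subtree_size = 1 + 11
  _1: subtree_size = 1 + 3
    S: subtree_size = 1 + 0
    F: subtree_size = 1 + 0
    Z: subtree_size = 1 + 0
  _2: subtree_size = 1 + 6
    _3: subtree_size = 1 + 4
      C: subtree_size = 1 + 0
      U: subtree_size = 1 + 0
      B: subtree_size = 1 + 0
      R: subtree_size = 1 + 0
    T: subtree_size = 1 + 0
Total subtree size of _0: 12

Answer: 12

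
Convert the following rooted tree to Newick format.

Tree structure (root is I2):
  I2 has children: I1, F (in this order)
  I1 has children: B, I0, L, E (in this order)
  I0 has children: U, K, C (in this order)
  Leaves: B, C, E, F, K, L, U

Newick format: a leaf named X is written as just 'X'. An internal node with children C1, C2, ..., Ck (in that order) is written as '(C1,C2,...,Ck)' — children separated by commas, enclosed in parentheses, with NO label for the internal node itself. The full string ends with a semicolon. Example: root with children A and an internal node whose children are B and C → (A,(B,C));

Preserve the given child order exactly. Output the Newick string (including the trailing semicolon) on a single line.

Answer: ((B,(U,K,C),L,E),F);

Derivation:
internal I2 with children ['I1', 'F']
  internal I1 with children ['B', 'I0', 'L', 'E']
    leaf 'B' → 'B'
    internal I0 with children ['U', 'K', 'C']
      leaf 'U' → 'U'
      leaf 'K' → 'K'
      leaf 'C' → 'C'
    → '(U,K,C)'
    leaf 'L' → 'L'
    leaf 'E' → 'E'
  → '(B,(U,K,C),L,E)'
  leaf 'F' → 'F'
→ '((B,(U,K,C),L,E),F)'
Final: ((B,(U,K,C),L,E),F);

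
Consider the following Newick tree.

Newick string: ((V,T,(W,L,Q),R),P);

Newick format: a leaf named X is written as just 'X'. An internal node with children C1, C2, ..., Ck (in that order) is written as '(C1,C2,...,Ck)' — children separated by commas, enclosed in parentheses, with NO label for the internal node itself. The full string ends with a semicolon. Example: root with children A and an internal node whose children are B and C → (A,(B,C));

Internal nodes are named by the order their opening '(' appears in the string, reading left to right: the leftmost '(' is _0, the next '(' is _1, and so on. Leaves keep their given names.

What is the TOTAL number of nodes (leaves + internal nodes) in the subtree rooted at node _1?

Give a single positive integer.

Answer: 8

Derivation:
Newick: ((V,T,(W,L,Q),R),P);
Locate _1: it is the '(' at position 1 (the 2nd '(' reading left to right).
Query: subtree rooted at _1
_1: subtree_size = 1 + 7
  V: subtree_size = 1 + 0
  T: subtree_size = 1 + 0
  _2: subtree_size = 1 + 3
    W: subtree_size = 1 + 0
    L: subtree_size = 1 + 0
    Q: subtree_size = 1 + 0
  R: subtree_size = 1 + 0
Total subtree size of _1: 8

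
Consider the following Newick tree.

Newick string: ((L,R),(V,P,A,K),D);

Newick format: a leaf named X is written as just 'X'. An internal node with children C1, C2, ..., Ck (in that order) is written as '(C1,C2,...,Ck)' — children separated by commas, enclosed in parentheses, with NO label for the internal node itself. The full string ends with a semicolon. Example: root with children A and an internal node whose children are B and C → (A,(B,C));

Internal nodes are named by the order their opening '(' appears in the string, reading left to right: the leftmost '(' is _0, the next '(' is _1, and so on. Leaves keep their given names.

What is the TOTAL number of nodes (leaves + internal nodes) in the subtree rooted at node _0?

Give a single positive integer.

Newick: ((L,R),(V,P,A,K),D);
Locate _0: it is the '(' at position 0 (the 1st '(' reading left to right).
Query: subtree rooted at _0
_0: subtree_size = 1 + 9
  _1: subtree_size = 1 + 2
    L: subtree_size = 1 + 0
    R: subtree_size = 1 + 0
  _2: subtree_size = 1 + 4
    V: subtree_size = 1 + 0
    P: subtree_size = 1 + 0
    A: subtree_size = 1 + 0
    K: subtree_size = 1 + 0
  D: subtree_size = 1 + 0
Total subtree size of _0: 10

Answer: 10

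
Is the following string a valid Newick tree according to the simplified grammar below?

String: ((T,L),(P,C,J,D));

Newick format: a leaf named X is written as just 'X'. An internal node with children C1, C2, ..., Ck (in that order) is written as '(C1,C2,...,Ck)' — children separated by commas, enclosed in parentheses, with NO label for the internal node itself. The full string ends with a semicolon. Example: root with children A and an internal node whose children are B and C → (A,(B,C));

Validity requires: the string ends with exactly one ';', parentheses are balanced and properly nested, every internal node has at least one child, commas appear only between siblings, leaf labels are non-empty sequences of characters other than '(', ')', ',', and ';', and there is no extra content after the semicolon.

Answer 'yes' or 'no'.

Answer: yes

Derivation:
Input: ((T,L),(P,C,J,D));
Paren balance: 3 '(' vs 3 ')' OK
Ends with single ';': True
Full parse: OK
Valid: True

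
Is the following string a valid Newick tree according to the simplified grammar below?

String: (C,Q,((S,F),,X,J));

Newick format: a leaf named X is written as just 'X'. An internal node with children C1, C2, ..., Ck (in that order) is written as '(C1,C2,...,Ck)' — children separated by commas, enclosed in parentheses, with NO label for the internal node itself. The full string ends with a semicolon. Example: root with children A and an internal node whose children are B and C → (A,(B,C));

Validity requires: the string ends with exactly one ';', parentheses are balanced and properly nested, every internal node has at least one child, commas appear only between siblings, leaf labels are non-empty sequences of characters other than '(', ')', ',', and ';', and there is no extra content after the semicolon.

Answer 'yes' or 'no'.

Input: (C,Q,((S,F),,X,J));
Paren balance: 3 '(' vs 3 ')' OK
Ends with single ';': True
Full parse: FAILS (empty leaf label at pos 12)
Valid: False

Answer: no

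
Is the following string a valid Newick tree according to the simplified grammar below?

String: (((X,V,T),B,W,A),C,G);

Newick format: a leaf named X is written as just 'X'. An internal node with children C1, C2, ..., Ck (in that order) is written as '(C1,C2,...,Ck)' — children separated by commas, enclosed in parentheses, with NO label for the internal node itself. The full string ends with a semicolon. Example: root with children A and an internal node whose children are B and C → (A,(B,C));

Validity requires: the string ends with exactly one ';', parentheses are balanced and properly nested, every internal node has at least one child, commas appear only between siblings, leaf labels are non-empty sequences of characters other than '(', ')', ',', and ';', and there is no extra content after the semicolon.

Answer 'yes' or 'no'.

Input: (((X,V,T),B,W,A),C,G);
Paren balance: 3 '(' vs 3 ')' OK
Ends with single ';': True
Full parse: OK
Valid: True

Answer: yes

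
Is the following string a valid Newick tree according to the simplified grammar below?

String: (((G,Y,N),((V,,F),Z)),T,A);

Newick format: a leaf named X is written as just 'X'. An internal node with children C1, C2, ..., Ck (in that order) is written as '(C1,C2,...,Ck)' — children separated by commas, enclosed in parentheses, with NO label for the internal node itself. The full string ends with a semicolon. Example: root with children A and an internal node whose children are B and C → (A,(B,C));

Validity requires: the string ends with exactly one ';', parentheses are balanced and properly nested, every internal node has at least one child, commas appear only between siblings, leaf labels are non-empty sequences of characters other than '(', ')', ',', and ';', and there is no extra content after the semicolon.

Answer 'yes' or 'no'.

Answer: no

Derivation:
Input: (((G,Y,N),((V,,F),Z)),T,A);
Paren balance: 5 '(' vs 5 ')' OK
Ends with single ';': True
Full parse: FAILS (empty leaf label at pos 14)
Valid: False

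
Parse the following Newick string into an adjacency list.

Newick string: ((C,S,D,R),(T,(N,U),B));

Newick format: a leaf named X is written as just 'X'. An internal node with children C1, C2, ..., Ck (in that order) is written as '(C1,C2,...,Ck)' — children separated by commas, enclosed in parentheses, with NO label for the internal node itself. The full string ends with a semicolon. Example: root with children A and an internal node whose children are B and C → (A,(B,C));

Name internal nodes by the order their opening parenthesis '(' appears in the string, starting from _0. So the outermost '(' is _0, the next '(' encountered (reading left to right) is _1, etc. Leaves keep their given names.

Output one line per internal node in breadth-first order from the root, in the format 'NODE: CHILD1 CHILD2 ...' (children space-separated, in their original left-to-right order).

Answer: _0: _1 _2
_1: C S D R
_2: T _3 B
_3: N U

Derivation:
Input: ((C,S,D,R),(T,(N,U),B));
Scanning left-to-right, naming '(' by encounter order:
  pos 0: '(' -> open internal node _0 (depth 1)
  pos 1: '(' -> open internal node _1 (depth 2)
  pos 9: ')' -> close internal node _1 (now at depth 1)
  pos 11: '(' -> open internal node _2 (depth 2)
  pos 14: '(' -> open internal node _3 (depth 3)
  pos 18: ')' -> close internal node _3 (now at depth 2)
  pos 21: ')' -> close internal node _2 (now at depth 1)
  pos 22: ')' -> close internal node _0 (now at depth 0)
Total internal nodes: 4
BFS adjacency from root:
  _0: _1 _2
  _1: C S D R
  _2: T _3 B
  _3: N U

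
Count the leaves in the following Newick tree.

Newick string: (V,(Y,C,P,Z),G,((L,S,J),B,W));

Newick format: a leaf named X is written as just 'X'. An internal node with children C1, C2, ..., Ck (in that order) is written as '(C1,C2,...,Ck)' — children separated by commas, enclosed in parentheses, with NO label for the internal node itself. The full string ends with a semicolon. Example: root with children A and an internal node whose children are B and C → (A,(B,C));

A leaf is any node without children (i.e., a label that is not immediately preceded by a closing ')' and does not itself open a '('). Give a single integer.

Answer: 11

Derivation:
Newick: (V,(Y,C,P,Z),G,((L,S,J),B,W));
Scan left-to-right; a leaf is any maximal label run not followed by '(':
  pos 1: leaf 'V' → count = 1
  pos 4: leaf 'Y' → count = 2
  pos 6: leaf 'C' → count = 3
  pos 8: leaf 'P' → count = 4
  pos 10: leaf 'Z' → count = 5
  pos 13: leaf 'G' → count = 6
  pos 17: leaf 'L' → count = 7
  pos 19: leaf 'S' → count = 8
  pos 21: leaf 'J' → count = 9
  pos 24: leaf 'B' → count = 10
  pos 26: leaf 'W' → count = 11
Total leaves: 11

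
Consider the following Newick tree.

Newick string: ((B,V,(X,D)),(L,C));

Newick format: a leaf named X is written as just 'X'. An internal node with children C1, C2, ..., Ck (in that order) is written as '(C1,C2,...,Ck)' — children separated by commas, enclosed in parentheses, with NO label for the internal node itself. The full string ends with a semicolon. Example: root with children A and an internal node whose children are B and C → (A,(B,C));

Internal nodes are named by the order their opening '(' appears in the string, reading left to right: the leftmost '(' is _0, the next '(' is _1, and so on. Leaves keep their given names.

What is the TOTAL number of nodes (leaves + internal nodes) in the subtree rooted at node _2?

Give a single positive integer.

Answer: 3

Derivation:
Newick: ((B,V,(X,D)),(L,C));
Locate _2: it is the '(' at position 6 (the 3rd '(' reading left to right).
Query: subtree rooted at _2
_2: subtree_size = 1 + 2
  X: subtree_size = 1 + 0
  D: subtree_size = 1 + 0
Total subtree size of _2: 3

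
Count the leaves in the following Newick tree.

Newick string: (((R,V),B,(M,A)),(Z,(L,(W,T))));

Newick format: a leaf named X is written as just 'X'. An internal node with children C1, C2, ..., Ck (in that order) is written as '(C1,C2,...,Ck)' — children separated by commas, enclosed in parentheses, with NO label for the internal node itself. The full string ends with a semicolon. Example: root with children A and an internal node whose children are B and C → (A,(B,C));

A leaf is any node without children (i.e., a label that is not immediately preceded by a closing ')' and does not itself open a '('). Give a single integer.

Newick: (((R,V),B,(M,A)),(Z,(L,(W,T))));
Scan left-to-right; a leaf is any maximal label run not followed by '(':
  pos 3: leaf 'R' → count = 1
  pos 5: leaf 'V' → count = 2
  pos 8: leaf 'B' → count = 3
  pos 11: leaf 'M' → count = 4
  pos 13: leaf 'A' → count = 5
  pos 18: leaf 'Z' → count = 6
  pos 21: leaf 'L' → count = 7
  pos 24: leaf 'W' → count = 8
  pos 26: leaf 'T' → count = 9
Total leaves: 9

Answer: 9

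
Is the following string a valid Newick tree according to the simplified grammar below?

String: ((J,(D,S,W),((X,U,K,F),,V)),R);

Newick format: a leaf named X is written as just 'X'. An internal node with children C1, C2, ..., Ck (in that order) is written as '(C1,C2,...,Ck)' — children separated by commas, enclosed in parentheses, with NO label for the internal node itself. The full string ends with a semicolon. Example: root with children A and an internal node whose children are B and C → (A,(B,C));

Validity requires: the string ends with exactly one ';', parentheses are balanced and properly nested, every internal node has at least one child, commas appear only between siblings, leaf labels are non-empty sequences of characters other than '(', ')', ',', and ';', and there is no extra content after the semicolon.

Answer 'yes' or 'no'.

Input: ((J,(D,S,W),((X,U,K,F),,V)),R);
Paren balance: 5 '(' vs 5 ')' OK
Ends with single ';': True
Full parse: FAILS (empty leaf label at pos 23)
Valid: False

Answer: no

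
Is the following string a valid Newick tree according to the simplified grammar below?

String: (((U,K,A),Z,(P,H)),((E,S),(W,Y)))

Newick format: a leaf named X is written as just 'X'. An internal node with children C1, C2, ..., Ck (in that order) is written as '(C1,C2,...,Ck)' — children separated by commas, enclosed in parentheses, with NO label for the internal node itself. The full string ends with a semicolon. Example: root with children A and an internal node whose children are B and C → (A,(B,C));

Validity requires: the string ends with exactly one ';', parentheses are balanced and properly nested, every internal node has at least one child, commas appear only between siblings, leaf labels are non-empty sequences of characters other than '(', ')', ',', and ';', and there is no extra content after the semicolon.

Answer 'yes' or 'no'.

Input: (((U,K,A),Z,(P,H)),((E,S),(W,Y)))
Paren balance: 7 '(' vs 7 ')' OK
Ends with single ';': False
Full parse: FAILS (must end with ;)
Valid: False

Answer: no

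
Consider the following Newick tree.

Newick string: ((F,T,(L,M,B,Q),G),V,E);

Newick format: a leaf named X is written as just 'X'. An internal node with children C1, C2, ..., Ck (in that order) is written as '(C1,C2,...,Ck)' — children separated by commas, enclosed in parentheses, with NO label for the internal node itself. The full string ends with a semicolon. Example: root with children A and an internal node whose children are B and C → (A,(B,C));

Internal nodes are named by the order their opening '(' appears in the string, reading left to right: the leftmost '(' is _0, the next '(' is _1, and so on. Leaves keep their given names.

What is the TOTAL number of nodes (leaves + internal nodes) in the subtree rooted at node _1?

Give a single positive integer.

Newick: ((F,T,(L,M,B,Q),G),V,E);
Locate _1: it is the '(' at position 1 (the 2nd '(' reading left to right).
Query: subtree rooted at _1
_1: subtree_size = 1 + 8
  F: subtree_size = 1 + 0
  T: subtree_size = 1 + 0
  _2: subtree_size = 1 + 4
    L: subtree_size = 1 + 0
    M: subtree_size = 1 + 0
    B: subtree_size = 1 + 0
    Q: subtree_size = 1 + 0
  G: subtree_size = 1 + 0
Total subtree size of _1: 9

Answer: 9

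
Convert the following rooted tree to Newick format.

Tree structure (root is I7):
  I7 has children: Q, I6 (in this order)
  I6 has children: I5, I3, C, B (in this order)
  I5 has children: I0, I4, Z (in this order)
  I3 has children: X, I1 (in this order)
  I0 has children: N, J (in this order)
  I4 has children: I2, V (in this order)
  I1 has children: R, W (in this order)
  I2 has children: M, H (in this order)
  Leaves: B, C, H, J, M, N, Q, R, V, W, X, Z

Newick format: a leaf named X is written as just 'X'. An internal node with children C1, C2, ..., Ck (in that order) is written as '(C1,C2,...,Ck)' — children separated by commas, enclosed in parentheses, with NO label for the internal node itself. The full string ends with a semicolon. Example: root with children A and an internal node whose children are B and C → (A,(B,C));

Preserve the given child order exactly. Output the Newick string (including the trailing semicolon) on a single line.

internal I7 with children ['Q', 'I6']
  leaf 'Q' → 'Q'
  internal I6 with children ['I5', 'I3', 'C', 'B']
    internal I5 with children ['I0', 'I4', 'Z']
      internal I0 with children ['N', 'J']
        leaf 'N' → 'N'
        leaf 'J' → 'J'
      → '(N,J)'
      internal I4 with children ['I2', 'V']
        internal I2 with children ['M', 'H']
          leaf 'M' → 'M'
          leaf 'H' → 'H'
        → '(M,H)'
        leaf 'V' → 'V'
      → '((M,H),V)'
      leaf 'Z' → 'Z'
    → '((N,J),((M,H),V),Z)'
    internal I3 with children ['X', 'I1']
      leaf 'X' → 'X'
      internal I1 with children ['R', 'W']
        leaf 'R' → 'R'
        leaf 'W' → 'W'
      → '(R,W)'
    → '(X,(R,W))'
    leaf 'C' → 'C'
    leaf 'B' → 'B'
  → '(((N,J),((M,H),V),Z),(X,(R,W)),C,B)'
→ '(Q,(((N,J),((M,H),V),Z),(X,(R,W)),C,B))'
Final: (Q,(((N,J),((M,H),V),Z),(X,(R,W)),C,B));

Answer: (Q,(((N,J),((M,H),V),Z),(X,(R,W)),C,B));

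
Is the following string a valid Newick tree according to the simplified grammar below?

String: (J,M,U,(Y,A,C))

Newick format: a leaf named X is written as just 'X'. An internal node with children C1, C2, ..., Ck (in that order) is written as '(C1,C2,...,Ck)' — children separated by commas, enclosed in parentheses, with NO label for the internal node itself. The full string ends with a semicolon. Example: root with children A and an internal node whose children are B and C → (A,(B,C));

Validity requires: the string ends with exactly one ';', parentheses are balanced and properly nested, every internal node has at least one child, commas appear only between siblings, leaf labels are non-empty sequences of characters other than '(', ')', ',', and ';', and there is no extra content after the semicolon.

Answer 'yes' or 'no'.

Input: (J,M,U,(Y,A,C))
Paren balance: 2 '(' vs 2 ')' OK
Ends with single ';': False
Full parse: FAILS (must end with ;)
Valid: False

Answer: no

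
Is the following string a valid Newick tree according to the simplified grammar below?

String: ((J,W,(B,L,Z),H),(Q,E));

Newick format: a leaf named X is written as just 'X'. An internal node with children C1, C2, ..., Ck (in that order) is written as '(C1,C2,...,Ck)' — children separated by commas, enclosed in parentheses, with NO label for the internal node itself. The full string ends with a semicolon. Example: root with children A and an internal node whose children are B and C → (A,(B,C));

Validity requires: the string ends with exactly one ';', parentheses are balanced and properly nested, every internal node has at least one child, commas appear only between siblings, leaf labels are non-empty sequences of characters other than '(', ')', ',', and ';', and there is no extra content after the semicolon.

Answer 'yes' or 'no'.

Input: ((J,W,(B,L,Z),H),(Q,E));
Paren balance: 4 '(' vs 4 ')' OK
Ends with single ';': True
Full parse: OK
Valid: True

Answer: yes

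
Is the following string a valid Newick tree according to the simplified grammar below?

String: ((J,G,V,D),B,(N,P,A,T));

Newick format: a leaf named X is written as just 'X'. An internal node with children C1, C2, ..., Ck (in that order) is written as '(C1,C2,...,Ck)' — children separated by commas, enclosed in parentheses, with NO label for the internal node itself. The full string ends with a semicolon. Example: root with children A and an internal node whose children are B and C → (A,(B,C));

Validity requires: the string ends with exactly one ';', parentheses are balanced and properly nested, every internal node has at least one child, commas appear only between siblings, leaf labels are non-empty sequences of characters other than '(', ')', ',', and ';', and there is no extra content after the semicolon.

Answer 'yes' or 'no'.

Input: ((J,G,V,D),B,(N,P,A,T));
Paren balance: 3 '(' vs 3 ')' OK
Ends with single ';': True
Full parse: OK
Valid: True

Answer: yes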